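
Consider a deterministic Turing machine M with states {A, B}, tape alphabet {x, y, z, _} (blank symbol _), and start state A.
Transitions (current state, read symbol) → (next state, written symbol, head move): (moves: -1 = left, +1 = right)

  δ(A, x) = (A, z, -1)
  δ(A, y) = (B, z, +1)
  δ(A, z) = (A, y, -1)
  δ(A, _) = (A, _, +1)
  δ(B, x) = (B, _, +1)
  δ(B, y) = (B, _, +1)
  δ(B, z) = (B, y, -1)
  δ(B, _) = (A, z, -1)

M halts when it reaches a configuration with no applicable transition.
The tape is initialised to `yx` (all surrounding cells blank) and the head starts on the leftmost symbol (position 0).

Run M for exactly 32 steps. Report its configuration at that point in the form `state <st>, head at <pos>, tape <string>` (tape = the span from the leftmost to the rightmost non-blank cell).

state=A head=0 tape=__[y]x___   (A,y)→(B,z,+1)
state=B head=1 tape=__z[x]___   (B,x)→(B,_,+1)
state=B head=2 tape=__z_[_]__   (B,_)→(A,z,-1)
state=A head=1 tape=__z[_]z__   (A,_)→(A,_,+1)
state=A head=2 tape=__z_[z]__   (A,z)→(A,y,-1)
state=A head=1 tape=__z[_]y__   (A,_)→(A,_,+1)
state=A head=2 tape=__z_[y]__   (A,y)→(B,z,+1)
state=B head=3 tape=__z_z[_]_   (B,_)→(A,z,-1)
state=A head=2 tape=__z_[z]z_   (A,z)→(A,y,-1)
state=A head=1 tape=__z[_]yz_   (A,_)→(A,_,+1)
state=A head=2 tape=__z_[y]z_   (A,y)→(B,z,+1)
state=B head=3 tape=__z_z[z]_   (B,z)→(B,y,-1)
state=B head=2 tape=__z_[z]y_   (B,z)→(B,y,-1)
state=B head=1 tape=__z[_]yy_   (B,_)→(A,z,-1)
state=A head=0 tape=__[z]zyy_   (A,z)→(A,y,-1)
state=A head=-1 tape=_[_]yzyy_   (A,_)→(A,_,+1)
state=A head=0 tape=__[y]zyy_   (A,y)→(B,z,+1)
state=B head=1 tape=__z[z]yy_   (B,z)→(B,y,-1)
state=B head=0 tape=__[z]yyy_   (B,z)→(B,y,-1)
state=B head=-1 tape=_[_]yyyy_   (B,_)→(A,z,-1)
state=A head=-2 tape=[_]zyyyy_   (A,_)→(A,_,+1)
state=A head=-1 tape=_[z]yyyy_   (A,z)→(A,y,-1)
state=A head=-2 tape=[_]yyyyy_   (A,_)→(A,_,+1)
state=A head=-1 tape=_[y]yyyy_   (A,y)→(B,z,+1)
state=B head=0 tape=_z[y]yyy_   (B,y)→(B,_,+1)
state=B head=1 tape=_z_[y]yy_   (B,y)→(B,_,+1)
state=B head=2 tape=_z__[y]y_   (B,y)→(B,_,+1)
state=B head=3 tape=_z___[y]_   (B,y)→(B,_,+1)
state=B head=4 tape=_z____[_]   (B,_)→(A,z,-1)
state=A head=3 tape=_z___[_]z   (A,_)→(A,_,+1)
state=A head=4 tape=_z____[z]   (A,z)→(A,y,-1)
state=A head=3 tape=_z___[_]y   (A,_)→(A,_,+1)
state=A head=4 tape=_z____[y]
After 32 steps: state A, head at 4, tape z____y.

state A, head at 4, tape z____y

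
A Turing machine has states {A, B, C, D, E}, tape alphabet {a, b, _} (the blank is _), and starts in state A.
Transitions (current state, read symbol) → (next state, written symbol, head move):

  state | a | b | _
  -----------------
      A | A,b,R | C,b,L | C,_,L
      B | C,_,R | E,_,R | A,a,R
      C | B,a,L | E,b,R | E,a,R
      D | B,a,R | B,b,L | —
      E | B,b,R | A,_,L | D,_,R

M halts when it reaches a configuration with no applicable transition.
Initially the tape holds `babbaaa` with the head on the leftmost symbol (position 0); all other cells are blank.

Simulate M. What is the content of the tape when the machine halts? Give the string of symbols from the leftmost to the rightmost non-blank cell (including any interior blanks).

bab__aaa

A | _[b]abbaaa   read b → write b, move L, go to C
C | [_]babbaaa   read _ → write a, move R, go to E
E | a[b]abbaaa   read b → write _, move L, go to A
A | [a]_abbaaa   read a → write b, move R, go to A
A | b[_]abbaaa   read _ → write _, move L, go to C
C | [b]_abbaaa   read b → write b, move R, go to E
E | b[_]abbaaa   read _ → write _, move R, go to D
D | b_[a]bbaaa   read a → write a, move R, go to B
B | b_a[b]baaa   read b → write _, move R, go to E
E | b_a_[b]aaa   read b → write _, move L, go to A
A | b_a[_]_aaa   read _ → write _, move L, go to C
C | b_[a]__aaa   read a → write a, move L, go to B
B | b[_]a__aaa   read _ → write a, move R, go to A
A | ba[a]__aaa   read a → write b, move R, go to A
A | bab[_]_aaa   read _ → write _, move L, go to C
C | ba[b]__aaa   read b → write b, move R, go to E
E | bab[_]_aaa   read _ → write _, move R, go to D
D | bab_[_]aaa
The non-blank tape span at halt is bab__aaa.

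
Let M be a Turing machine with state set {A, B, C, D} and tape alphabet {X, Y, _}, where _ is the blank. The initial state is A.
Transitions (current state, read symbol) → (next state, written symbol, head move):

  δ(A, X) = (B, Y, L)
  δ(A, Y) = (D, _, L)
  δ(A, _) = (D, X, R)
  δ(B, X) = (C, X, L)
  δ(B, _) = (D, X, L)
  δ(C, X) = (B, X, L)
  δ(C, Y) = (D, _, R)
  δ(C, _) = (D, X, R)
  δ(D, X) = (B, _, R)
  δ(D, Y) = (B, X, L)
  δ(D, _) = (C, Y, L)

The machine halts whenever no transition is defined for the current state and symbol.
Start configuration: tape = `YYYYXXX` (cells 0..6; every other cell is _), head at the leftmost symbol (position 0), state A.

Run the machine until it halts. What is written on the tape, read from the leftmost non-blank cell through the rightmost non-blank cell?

XX_YXYYYXXX

A | ____[Y]YYYXXX   read Y → write _, move L, go to D
D | ___[_]_YYYXXX   read _ → write Y, move L, go to C
C | __[_]Y_YYYXXX   read _ → write X, move R, go to D
D | __X[Y]_YYYXXX   read Y → write X, move L, go to B
B | __[X]X_YYYXXX   read X → write X, move L, go to C
C | _[_]XX_YYYXXX   read _ → write X, move R, go to D
D | _X[X]X_YYYXXX   read X → write _, move R, go to B
B | _X_[X]_YYYXXX   read X → write X, move L, go to C
C | _X[_]X_YYYXXX   read _ → write X, move R, go to D
D | _XX[X]_YYYXXX   read X → write _, move R, go to B
B | _XX_[_]YYYXXX   read _ → write X, move L, go to D
D | _XX[_]XYYYXXX   read _ → write Y, move L, go to C
C | _X[X]YXYYYXXX   read X → write X, move L, go to B
B | _[X]XYXYYYXXX   read X → write X, move L, go to C
C | [_]XXYXYYYXXX   read _ → write X, move R, go to D
D | X[X]XYXYYYXXX   read X → write _, move R, go to B
B | X_[X]YXYYYXXX   read X → write X, move L, go to C
C | X[_]XYXYYYXXX   read _ → write X, move R, go to D
D | XX[X]YXYYYXXX   read X → write _, move R, go to B
B | XX_[Y]XYYYXXX
The non-blank tape span at halt is XX_YXYYYXXX.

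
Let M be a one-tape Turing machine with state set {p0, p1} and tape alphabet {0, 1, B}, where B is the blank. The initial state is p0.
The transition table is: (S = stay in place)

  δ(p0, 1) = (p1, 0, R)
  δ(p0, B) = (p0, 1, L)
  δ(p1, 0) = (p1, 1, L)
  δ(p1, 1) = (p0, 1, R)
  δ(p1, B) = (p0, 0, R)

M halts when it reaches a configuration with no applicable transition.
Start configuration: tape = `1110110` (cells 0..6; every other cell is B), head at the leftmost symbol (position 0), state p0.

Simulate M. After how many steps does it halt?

10

state=p0 head=0 tape=[1]110110   (p0,1)→(p1,0,R)
state=p1 head=1 tape=0[1]10110   (p1,1)→(p0,1,R)
state=p0 head=2 tape=01[1]0110   (p0,1)→(p1,0,R)
state=p1 head=3 tape=010[0]110   (p1,0)→(p1,1,L)
state=p1 head=2 tape=01[0]1110   (p1,0)→(p1,1,L)
state=p1 head=1 tape=0[1]11110   (p1,1)→(p0,1,R)
state=p0 head=2 tape=01[1]1110   (p0,1)→(p1,0,R)
state=p1 head=3 tape=010[1]110   (p1,1)→(p0,1,R)
state=p0 head=4 tape=0101[1]10   (p0,1)→(p1,0,R)
state=p1 head=5 tape=01010[1]0   (p1,1)→(p0,1,R)
state=p0 head=6 tape=010101[0]
M halts after 10 transitions.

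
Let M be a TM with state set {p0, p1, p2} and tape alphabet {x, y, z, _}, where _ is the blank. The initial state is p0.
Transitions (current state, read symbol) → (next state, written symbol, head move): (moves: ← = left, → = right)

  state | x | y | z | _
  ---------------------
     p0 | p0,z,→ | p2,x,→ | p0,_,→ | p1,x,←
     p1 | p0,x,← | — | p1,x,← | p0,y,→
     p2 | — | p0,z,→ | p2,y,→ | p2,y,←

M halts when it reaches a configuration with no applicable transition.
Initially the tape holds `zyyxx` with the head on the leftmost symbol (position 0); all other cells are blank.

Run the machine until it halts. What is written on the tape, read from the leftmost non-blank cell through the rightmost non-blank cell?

yxxxxxxx

state=p0 head=0 tape=_[z]yyxx__   (p0,z)→(p0,_,→)
state=p0 head=1 tape=__[y]yxx__   (p0,y)→(p2,x,→)
state=p2 head=2 tape=__x[y]xx__   (p2,y)→(p0,z,→)
state=p0 head=3 tape=__xz[x]x__   (p0,x)→(p0,z,→)
state=p0 head=4 tape=__xzz[x]__   (p0,x)→(p0,z,→)
state=p0 head=5 tape=__xzzz[_]_   (p0,_)→(p1,x,←)
state=p1 head=4 tape=__xzz[z]x_   (p1,z)→(p1,x,←)
state=p1 head=3 tape=__xz[z]xx_   (p1,z)→(p1,x,←)
state=p1 head=2 tape=__x[z]xxx_   (p1,z)→(p1,x,←)
state=p1 head=1 tape=__[x]xxxx_   (p1,x)→(p0,x,←)
state=p0 head=0 tape=_[_]xxxxx_   (p0,_)→(p1,x,←)
state=p1 head=-1 tape=[_]xxxxxx_   (p1,_)→(p0,y,→)
state=p0 head=0 tape=y[x]xxxxx_   (p0,x)→(p0,z,→)
state=p0 head=1 tape=yz[x]xxxx_   (p0,x)→(p0,z,→)
state=p0 head=2 tape=yzz[x]xxx_   (p0,x)→(p0,z,→)
state=p0 head=3 tape=yzzz[x]xx_   (p0,x)→(p0,z,→)
state=p0 head=4 tape=yzzzz[x]x_   (p0,x)→(p0,z,→)
state=p0 head=5 tape=yzzzzz[x]_   (p0,x)→(p0,z,→)
state=p0 head=6 tape=yzzzzzz[_]   (p0,_)→(p1,x,←)
state=p1 head=5 tape=yzzzzz[z]x   (p1,z)→(p1,x,←)
state=p1 head=4 tape=yzzzz[z]xx   (p1,z)→(p1,x,←)
state=p1 head=3 tape=yzzz[z]xxx   (p1,z)→(p1,x,←)
state=p1 head=2 tape=yzz[z]xxxx   (p1,z)→(p1,x,←)
state=p1 head=1 tape=yz[z]xxxxx   (p1,z)→(p1,x,←)
state=p1 head=0 tape=y[z]xxxxxx   (p1,z)→(p1,x,←)
state=p1 head=-1 tape=[y]xxxxxxx
The non-blank tape span at halt is yxxxxxxx.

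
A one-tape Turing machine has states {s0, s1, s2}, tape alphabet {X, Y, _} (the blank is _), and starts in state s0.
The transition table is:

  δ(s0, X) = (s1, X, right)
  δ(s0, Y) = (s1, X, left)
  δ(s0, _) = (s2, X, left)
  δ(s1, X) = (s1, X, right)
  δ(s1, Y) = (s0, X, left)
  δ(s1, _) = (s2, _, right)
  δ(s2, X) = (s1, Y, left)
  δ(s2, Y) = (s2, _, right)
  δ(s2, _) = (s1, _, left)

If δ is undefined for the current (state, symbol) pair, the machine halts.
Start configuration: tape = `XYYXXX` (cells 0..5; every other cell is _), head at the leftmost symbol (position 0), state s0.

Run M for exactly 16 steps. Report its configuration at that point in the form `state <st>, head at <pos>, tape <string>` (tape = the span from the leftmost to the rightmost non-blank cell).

state s1, head at 6, tape XXXXXX

state=s0 head=0 tape=[X]YYXXX__   (s0,X)→(s1,X,right)
state=s1 head=1 tape=X[Y]YXXX__   (s1,Y)→(s0,X,left)
state=s0 head=0 tape=[X]XYXXX__   (s0,X)→(s1,X,right)
state=s1 head=1 tape=X[X]YXXX__   (s1,X)→(s1,X,right)
state=s1 head=2 tape=XX[Y]XXX__   (s1,Y)→(s0,X,left)
state=s0 head=1 tape=X[X]XXXX__   (s0,X)→(s1,X,right)
state=s1 head=2 tape=XX[X]XXX__   (s1,X)→(s1,X,right)
state=s1 head=3 tape=XXX[X]XX__   (s1,X)→(s1,X,right)
state=s1 head=4 tape=XXXX[X]X__   (s1,X)→(s1,X,right)
state=s1 head=5 tape=XXXXX[X]__   (s1,X)→(s1,X,right)
state=s1 head=6 tape=XXXXXX[_]_   (s1,_)→(s2,_,right)
state=s2 head=7 tape=XXXXXX_[_]   (s2,_)→(s1,_,left)
state=s1 head=6 tape=XXXXXX[_]_   (s1,_)→(s2,_,right)
state=s2 head=7 tape=XXXXXX_[_]   (s2,_)→(s1,_,left)
state=s1 head=6 tape=XXXXXX[_]_   (s1,_)→(s2,_,right)
state=s2 head=7 tape=XXXXXX_[_]   (s2,_)→(s1,_,left)
state=s1 head=6 tape=XXXXXX[_]_
After 16 steps: state s1, head at 6, tape XXXXXX.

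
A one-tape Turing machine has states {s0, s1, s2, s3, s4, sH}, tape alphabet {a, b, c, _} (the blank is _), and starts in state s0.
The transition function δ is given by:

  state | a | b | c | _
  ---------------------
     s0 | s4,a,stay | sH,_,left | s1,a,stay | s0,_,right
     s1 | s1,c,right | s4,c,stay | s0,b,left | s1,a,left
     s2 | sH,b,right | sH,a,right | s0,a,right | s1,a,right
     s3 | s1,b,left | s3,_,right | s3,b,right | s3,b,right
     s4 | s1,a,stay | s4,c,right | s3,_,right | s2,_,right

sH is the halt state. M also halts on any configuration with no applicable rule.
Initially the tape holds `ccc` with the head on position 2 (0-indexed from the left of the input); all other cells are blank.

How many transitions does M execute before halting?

state=s0 head=2 tape=_cc[c]_   (s0,c)→(s1,a,stay)
state=s1 head=2 tape=_cc[a]_   (s1,a)→(s1,c,right)
state=s1 head=3 tape=_ccc[_]   (s1,_)→(s1,a,left)
state=s1 head=2 tape=_cc[c]a   (s1,c)→(s0,b,left)
state=s0 head=1 tape=_c[c]ba   (s0,c)→(s1,a,stay)
state=s1 head=1 tape=_c[a]ba   (s1,a)→(s1,c,right)
state=s1 head=2 tape=_cc[b]a   (s1,b)→(s4,c,stay)
state=s4 head=2 tape=_cc[c]a   (s4,c)→(s3,_,right)
state=s3 head=3 tape=_cc_[a]   (s3,a)→(s1,b,left)
state=s1 head=2 tape=_cc[_]b   (s1,_)→(s1,a,left)
state=s1 head=1 tape=_c[c]ab   (s1,c)→(s0,b,left)
state=s0 head=0 tape=_[c]bab   (s0,c)→(s1,a,stay)
state=s1 head=0 tape=_[a]bab   (s1,a)→(s1,c,right)
state=s1 head=1 tape=_c[b]ab   (s1,b)→(s4,c,stay)
state=s4 head=1 tape=_c[c]ab   (s4,c)→(s3,_,right)
state=s3 head=2 tape=_c_[a]b   (s3,a)→(s1,b,left)
state=s1 head=1 tape=_c[_]bb   (s1,_)→(s1,a,left)
state=s1 head=0 tape=_[c]abb   (s1,c)→(s0,b,left)
state=s0 head=-1 tape=[_]babb   (s0,_)→(s0,_,right)
state=s0 head=0 tape=_[b]abb   (s0,b)→(sH,_,left)
state=sH head=-1 tape=[_]_abb
M halts after 20 transitions.

20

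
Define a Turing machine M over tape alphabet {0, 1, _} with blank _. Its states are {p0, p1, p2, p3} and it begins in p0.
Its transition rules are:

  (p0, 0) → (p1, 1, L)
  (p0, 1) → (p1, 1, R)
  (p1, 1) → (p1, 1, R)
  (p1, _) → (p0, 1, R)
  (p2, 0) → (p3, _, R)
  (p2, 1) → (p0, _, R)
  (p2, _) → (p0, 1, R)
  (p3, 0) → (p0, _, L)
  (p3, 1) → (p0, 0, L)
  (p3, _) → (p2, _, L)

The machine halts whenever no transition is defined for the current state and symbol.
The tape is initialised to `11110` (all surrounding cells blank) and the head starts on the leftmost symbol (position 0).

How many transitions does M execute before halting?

4

state=p0 head=0 tape=[1]1110   (p0,1)→(p1,1,R)
state=p1 head=1 tape=1[1]110   (p1,1)→(p1,1,R)
state=p1 head=2 tape=11[1]10   (p1,1)→(p1,1,R)
state=p1 head=3 tape=111[1]0   (p1,1)→(p1,1,R)
state=p1 head=4 tape=1111[0]
M halts after 4 transitions.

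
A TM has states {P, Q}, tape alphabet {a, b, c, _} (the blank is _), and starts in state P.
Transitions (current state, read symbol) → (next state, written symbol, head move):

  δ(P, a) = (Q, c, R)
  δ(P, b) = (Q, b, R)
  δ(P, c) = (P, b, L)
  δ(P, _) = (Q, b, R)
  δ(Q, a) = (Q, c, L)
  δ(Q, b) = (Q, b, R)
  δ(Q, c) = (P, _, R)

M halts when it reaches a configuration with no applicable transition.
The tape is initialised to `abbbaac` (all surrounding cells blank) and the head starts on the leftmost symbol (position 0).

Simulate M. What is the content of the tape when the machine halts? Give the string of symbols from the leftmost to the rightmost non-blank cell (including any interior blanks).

P | [a]bbbaac__   read a → write c, move R, go to Q
Q | c[b]bbaac__   read b → write b, move R, go to Q
Q | cb[b]baac__   read b → write b, move R, go to Q
Q | cbb[b]aac__   read b → write b, move R, go to Q
Q | cbbb[a]ac__   read a → write c, move L, go to Q
Q | cbb[b]cac__   read b → write b, move R, go to Q
Q | cbbb[c]ac__   read c → write _, move R, go to P
P | cbbb_[a]c__   read a → write c, move R, go to Q
Q | cbbb_c[c]__   read c → write _, move R, go to P
P | cbbb_c_[_]_   read _ → write b, move R, go to Q
Q | cbbb_c_b[_]
The non-blank tape span at halt is cbbb_c_b.

cbbb_c_b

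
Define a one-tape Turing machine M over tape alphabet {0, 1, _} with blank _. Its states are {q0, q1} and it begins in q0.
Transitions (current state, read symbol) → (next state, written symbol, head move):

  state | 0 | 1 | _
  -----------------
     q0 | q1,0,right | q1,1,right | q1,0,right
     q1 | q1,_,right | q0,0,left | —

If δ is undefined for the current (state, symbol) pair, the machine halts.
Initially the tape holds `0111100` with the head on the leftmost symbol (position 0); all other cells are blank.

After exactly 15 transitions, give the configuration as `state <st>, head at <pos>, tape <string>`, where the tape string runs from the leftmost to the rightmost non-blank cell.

state q1, head at 7, tape 0000

state=q0 head=0 tape=[0]111100_   (q0,0)→(q1,0,right)
state=q1 head=1 tape=0[1]11100_   (q1,1)→(q0,0,left)
state=q0 head=0 tape=[0]011100_   (q0,0)→(q1,0,right)
state=q1 head=1 tape=0[0]11100_   (q1,0)→(q1,_,right)
state=q1 head=2 tape=0_[1]1100_   (q1,1)→(q0,0,left)
state=q0 head=1 tape=0[_]01100_   (q0,_)→(q1,0,right)
state=q1 head=2 tape=00[0]1100_   (q1,0)→(q1,_,right)
state=q1 head=3 tape=00_[1]100_   (q1,1)→(q0,0,left)
state=q0 head=2 tape=00[_]0100_   (q0,_)→(q1,0,right)
state=q1 head=3 tape=000[0]100_   (q1,0)→(q1,_,right)
state=q1 head=4 tape=000_[1]00_   (q1,1)→(q0,0,left)
state=q0 head=3 tape=000[_]000_   (q0,_)→(q1,0,right)
state=q1 head=4 tape=0000[0]00_   (q1,0)→(q1,_,right)
state=q1 head=5 tape=0000_[0]0_   (q1,0)→(q1,_,right)
state=q1 head=6 tape=0000__[0]_   (q1,0)→(q1,_,right)
state=q1 head=7 tape=0000___[_]
After 15 steps: state q1, head at 7, tape 0000.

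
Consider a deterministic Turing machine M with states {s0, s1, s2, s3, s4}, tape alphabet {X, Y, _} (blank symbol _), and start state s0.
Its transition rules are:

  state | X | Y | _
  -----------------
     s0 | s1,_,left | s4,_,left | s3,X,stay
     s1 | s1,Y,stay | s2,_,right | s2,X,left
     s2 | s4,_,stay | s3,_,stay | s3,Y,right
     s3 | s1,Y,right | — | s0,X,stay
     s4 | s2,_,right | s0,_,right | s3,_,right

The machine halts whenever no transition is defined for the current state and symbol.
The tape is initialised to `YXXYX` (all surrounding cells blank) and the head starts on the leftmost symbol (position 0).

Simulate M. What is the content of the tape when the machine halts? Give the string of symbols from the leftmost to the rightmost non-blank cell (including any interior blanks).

s0 | __[Y]XXYX   read Y → write _, move left, go to s4
s4 | _[_]_XXYX   read _ → write _, move right, go to s3
s3 | __[_]XXYX   read _ → write X, move stay, go to s0
s0 | __[X]XXYX   read X → write _, move left, go to s1
s1 | _[_]_XXYX   read _ → write X, move left, go to s2
s2 | [_]X_XXYX   read _ → write Y, move right, go to s3
s3 | Y[X]_XXYX   read X → write Y, move right, go to s1
s1 | YY[_]XXYX   read _ → write X, move left, go to s2
s2 | Y[Y]XXXYX   read Y → write _, move stay, go to s3
s3 | Y[_]XXXYX   read _ → write X, move stay, go to s0
s0 | Y[X]XXXYX   read X → write _, move left, go to s1
s1 | [Y]_XXXYX   read Y → write _, move right, go to s2
s2 | _[_]XXXYX   read _ → write Y, move right, go to s3
s3 | _Y[X]XXYX   read X → write Y, move right, go to s1
s1 | _YY[X]XYX   read X → write Y, move stay, go to s1
s1 | _YY[Y]XYX   read Y → write _, move right, go to s2
s2 | _YY_[X]YX   read X → write _, move stay, go to s4
s4 | _YY_[_]YX   read _ → write _, move right, go to s3
s3 | _YY__[Y]X
The non-blank tape span at halt is YY__YX.

YY__YX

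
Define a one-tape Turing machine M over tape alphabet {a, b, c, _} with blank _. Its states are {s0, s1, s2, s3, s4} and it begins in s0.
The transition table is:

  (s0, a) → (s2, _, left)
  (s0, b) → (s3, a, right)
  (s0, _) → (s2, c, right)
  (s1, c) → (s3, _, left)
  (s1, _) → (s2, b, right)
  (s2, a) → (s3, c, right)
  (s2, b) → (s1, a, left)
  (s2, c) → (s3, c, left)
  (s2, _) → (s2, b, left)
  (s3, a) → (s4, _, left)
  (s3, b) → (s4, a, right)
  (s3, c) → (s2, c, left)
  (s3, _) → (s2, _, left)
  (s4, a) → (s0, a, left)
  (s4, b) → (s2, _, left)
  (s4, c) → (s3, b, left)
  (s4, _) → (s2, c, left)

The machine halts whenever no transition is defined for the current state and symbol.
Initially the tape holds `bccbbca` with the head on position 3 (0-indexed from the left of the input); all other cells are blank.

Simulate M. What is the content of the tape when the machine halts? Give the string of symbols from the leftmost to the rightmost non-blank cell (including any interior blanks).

bcca_ba

state=s0 head=3 tape=bcc[b]bca   (s0,b)→(s3,a,right)
state=s3 head=4 tape=bcca[b]ca   (s3,b)→(s4,a,right)
state=s4 head=5 tape=bccaa[c]a   (s4,c)→(s3,b,left)
state=s3 head=4 tape=bcca[a]ba   (s3,a)→(s4,_,left)
state=s4 head=3 tape=bcc[a]_ba   (s4,a)→(s0,a,left)
state=s0 head=2 tape=bc[c]a_ba
The non-blank tape span at halt is bcca_ba.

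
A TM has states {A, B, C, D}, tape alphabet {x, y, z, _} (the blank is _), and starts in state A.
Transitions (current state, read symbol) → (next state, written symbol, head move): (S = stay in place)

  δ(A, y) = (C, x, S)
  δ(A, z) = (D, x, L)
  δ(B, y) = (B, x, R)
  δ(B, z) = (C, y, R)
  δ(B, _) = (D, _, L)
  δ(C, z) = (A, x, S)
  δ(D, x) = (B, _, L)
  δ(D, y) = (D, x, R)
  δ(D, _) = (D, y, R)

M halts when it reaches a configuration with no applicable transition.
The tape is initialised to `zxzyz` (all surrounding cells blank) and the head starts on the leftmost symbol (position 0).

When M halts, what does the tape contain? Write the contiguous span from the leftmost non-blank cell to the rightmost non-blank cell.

yyyyyyyzyz

A | _____[z]xzyz   read z → write x, move L, go to D
D | ____[_]xxzyz   read _ → write y, move R, go to D
D | ____y[x]xzyz   read x → write _, move L, go to B
B | ____[y]_xzyz   read y → write x, move R, go to B
B | ____x[_]xzyz   read _ → write _, move L, go to D
D | ____[x]_xzyz   read x → write _, move L, go to B
B | ___[_]__xzyz   read _ → write _, move L, go to D
D | __[_]___xzyz   read _ → write y, move R, go to D
D | __y[_]__xzyz   read _ → write y, move R, go to D
D | __yy[_]_xzyz   read _ → write y, move R, go to D
D | __yyy[_]xzyz   read _ → write y, move R, go to D
D | __yyyy[x]zyz   read x → write _, move L, go to B
B | __yyy[y]_zyz   read y → write x, move R, go to B
B | __yyyx[_]zyz   read _ → write _, move L, go to D
D | __yyy[x]_zyz   read x → write _, move L, go to B
B | __yy[y]__zyz   read y → write x, move R, go to B
B | __yyx[_]_zyz   read _ → write _, move L, go to D
D | __yy[x]__zyz   read x → write _, move L, go to B
B | __y[y]___zyz   read y → write x, move R, go to B
B | __yx[_]__zyz   read _ → write _, move L, go to D
D | __y[x]___zyz   read x → write _, move L, go to B
B | __[y]____zyz   read y → write x, move R, go to B
B | __x[_]___zyz   read _ → write _, move L, go to D
D | __[x]____zyz   read x → write _, move L, go to B
B | _[_]_____zyz   read _ → write _, move L, go to D
D | [_]______zyz   read _ → write y, move R, go to D
D | y[_]_____zyz   read _ → write y, move R, go to D
D | yy[_]____zyz   read _ → write y, move R, go to D
D | yyy[_]___zyz   read _ → write y, move R, go to D
D | yyyy[_]__zyz   read _ → write y, move R, go to D
D | yyyyy[_]_zyz   read _ → write y, move R, go to D
D | yyyyyy[_]zyz   read _ → write y, move R, go to D
D | yyyyyyy[z]yz
The non-blank tape span at halt is yyyyyyyzyz.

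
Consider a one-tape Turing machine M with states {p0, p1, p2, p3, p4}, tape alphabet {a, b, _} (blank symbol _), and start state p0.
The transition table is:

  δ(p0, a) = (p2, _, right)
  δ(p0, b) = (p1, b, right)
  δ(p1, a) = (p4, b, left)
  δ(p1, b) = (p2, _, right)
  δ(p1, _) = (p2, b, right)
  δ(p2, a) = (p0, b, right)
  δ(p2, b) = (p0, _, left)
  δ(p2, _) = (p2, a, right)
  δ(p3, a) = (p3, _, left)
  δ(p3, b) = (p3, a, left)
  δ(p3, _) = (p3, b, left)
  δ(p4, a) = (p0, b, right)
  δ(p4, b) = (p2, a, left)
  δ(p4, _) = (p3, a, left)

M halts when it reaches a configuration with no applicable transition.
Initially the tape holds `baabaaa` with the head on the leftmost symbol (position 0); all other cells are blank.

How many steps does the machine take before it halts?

state=p0 head=0 tape=_[b]aabaaa_   (p0,b)→(p1,b,right)
state=p1 head=1 tape=_b[a]abaaa_   (p1,a)→(p4,b,left)
state=p4 head=0 tape=_[b]babaaa_   (p4,b)→(p2,a,left)
state=p2 head=-1 tape=[_]ababaaa_   (p2,_)→(p2,a,right)
state=p2 head=0 tape=a[a]babaaa_   (p2,a)→(p0,b,right)
state=p0 head=1 tape=ab[b]abaaa_   (p0,b)→(p1,b,right)
state=p1 head=2 tape=abb[a]baaa_   (p1,a)→(p4,b,left)
state=p4 head=1 tape=ab[b]bbaaa_   (p4,b)→(p2,a,left)
state=p2 head=0 tape=a[b]abbaaa_   (p2,b)→(p0,_,left)
state=p0 head=-1 tape=[a]_abbaaa_   (p0,a)→(p2,_,right)
state=p2 head=0 tape=_[_]abbaaa_   (p2,_)→(p2,a,right)
state=p2 head=1 tape=_a[a]bbaaa_   (p2,a)→(p0,b,right)
state=p0 head=2 tape=_ab[b]baaa_   (p0,b)→(p1,b,right)
state=p1 head=3 tape=_abb[b]aaa_   (p1,b)→(p2,_,right)
state=p2 head=4 tape=_abb_[a]aa_   (p2,a)→(p0,b,right)
state=p0 head=5 tape=_abb_b[a]a_   (p0,a)→(p2,_,right)
state=p2 head=6 tape=_abb_b_[a]_   (p2,a)→(p0,b,right)
state=p0 head=7 tape=_abb_b_b[_]
M halts after 17 transitions.

17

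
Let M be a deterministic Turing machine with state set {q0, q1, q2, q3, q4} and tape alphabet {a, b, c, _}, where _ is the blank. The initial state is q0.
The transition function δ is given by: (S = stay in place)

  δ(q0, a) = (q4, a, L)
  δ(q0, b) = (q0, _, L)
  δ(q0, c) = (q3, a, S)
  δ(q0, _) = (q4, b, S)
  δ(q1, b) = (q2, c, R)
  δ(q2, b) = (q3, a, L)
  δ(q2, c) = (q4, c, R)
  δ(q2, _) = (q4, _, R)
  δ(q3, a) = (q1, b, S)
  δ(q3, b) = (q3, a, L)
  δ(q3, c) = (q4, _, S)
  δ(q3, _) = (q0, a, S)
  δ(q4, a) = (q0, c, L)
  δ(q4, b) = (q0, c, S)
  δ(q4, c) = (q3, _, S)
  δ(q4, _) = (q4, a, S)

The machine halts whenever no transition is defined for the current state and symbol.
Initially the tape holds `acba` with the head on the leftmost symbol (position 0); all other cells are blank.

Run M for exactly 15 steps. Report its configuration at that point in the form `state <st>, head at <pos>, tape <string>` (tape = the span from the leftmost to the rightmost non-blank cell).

state=q0 head=0 tape=__[a]cba   (q0,a)→(q4,a,L)
state=q4 head=-1 tape=_[_]acba   (q4,_)→(q4,a,S)
state=q4 head=-1 tape=_[a]acba   (q4,a)→(q0,c,L)
state=q0 head=-2 tape=[_]cacba   (q0,_)→(q4,b,S)
state=q4 head=-2 tape=[b]cacba   (q4,b)→(q0,c,S)
state=q0 head=-2 tape=[c]cacba   (q0,c)→(q3,a,S)
state=q3 head=-2 tape=[a]cacba   (q3,a)→(q1,b,S)
state=q1 head=-2 tape=[b]cacba   (q1,b)→(q2,c,R)
state=q2 head=-1 tape=c[c]acba   (q2,c)→(q4,c,R)
state=q4 head=0 tape=cc[a]cba   (q4,a)→(q0,c,L)
state=q0 head=-1 tape=c[c]ccba   (q0,c)→(q3,a,S)
state=q3 head=-1 tape=c[a]ccba   (q3,a)→(q1,b,S)
state=q1 head=-1 tape=c[b]ccba   (q1,b)→(q2,c,R)
state=q2 head=0 tape=cc[c]cba   (q2,c)→(q4,c,R)
state=q4 head=1 tape=ccc[c]ba   (q4,c)→(q3,_,S)
state=q3 head=1 tape=ccc[_]ba
After 15 steps: state q3, head at 1, tape ccc_ba.

state q3, head at 1, tape ccc_ba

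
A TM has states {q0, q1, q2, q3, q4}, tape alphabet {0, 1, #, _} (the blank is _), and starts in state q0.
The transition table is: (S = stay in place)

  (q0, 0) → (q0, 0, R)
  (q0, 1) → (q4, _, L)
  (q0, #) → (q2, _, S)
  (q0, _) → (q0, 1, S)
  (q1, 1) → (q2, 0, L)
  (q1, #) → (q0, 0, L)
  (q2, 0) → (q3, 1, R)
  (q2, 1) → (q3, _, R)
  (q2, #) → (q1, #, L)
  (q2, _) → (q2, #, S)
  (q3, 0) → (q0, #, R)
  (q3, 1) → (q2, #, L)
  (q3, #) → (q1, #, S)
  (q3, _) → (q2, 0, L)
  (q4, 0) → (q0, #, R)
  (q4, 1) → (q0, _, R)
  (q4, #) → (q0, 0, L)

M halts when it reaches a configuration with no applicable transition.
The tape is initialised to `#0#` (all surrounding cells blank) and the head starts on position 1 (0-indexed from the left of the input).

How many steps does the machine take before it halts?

q0 | #[0]#   read 0 → write 0, move R, go to q0
q0 | #0[#]   read # → write _, move S, go to q2
q2 | #0[_]   read _ → write #, move S, go to q2
q2 | #0[#]   read # → write #, move L, go to q1
q1 | #[0]#
M halts after 4 transitions.

4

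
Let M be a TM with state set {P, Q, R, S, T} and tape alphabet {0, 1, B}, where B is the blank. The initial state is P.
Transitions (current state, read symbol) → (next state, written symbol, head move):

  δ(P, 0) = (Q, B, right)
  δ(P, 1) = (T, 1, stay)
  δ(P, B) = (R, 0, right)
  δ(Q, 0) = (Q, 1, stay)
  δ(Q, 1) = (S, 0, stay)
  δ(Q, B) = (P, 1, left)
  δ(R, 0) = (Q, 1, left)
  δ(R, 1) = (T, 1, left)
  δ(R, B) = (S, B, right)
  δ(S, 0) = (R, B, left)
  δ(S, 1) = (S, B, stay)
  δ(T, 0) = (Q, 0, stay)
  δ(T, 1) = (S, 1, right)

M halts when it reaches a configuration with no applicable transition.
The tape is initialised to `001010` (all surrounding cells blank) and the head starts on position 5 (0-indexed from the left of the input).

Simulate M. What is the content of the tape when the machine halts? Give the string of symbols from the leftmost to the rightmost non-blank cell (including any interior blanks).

P | BBB00101[0]B   read 0 → write B, move right, go to Q
Q | BBB00101B[B]   read B → write 1, move left, go to P
P | BBB00101[B]1   read B → write 0, move right, go to R
R | BBB001010[1]   read 1 → write 1, move left, go to T
T | BBB00101[0]1   read 0 → write 0, move stay, go to Q
Q | BBB00101[0]1   read 0 → write 1, move stay, go to Q
Q | BBB00101[1]1   read 1 → write 0, move stay, go to S
S | BBB00101[0]1   read 0 → write B, move left, go to R
R | BBB0010[1]B1   read 1 → write 1, move left, go to T
T | BBB001[0]1B1   read 0 → write 0, move stay, go to Q
Q | BBB001[0]1B1   read 0 → write 1, move stay, go to Q
Q | BBB001[1]1B1   read 1 → write 0, move stay, go to S
S | BBB001[0]1B1   read 0 → write B, move left, go to R
R | BBB00[1]B1B1   read 1 → write 1, move left, go to T
T | BBB0[0]1B1B1   read 0 → write 0, move stay, go to Q
Q | BBB0[0]1B1B1   read 0 → write 1, move stay, go to Q
Q | BBB0[1]1B1B1   read 1 → write 0, move stay, go to S
S | BBB0[0]1B1B1   read 0 → write B, move left, go to R
R | BBB[0]B1B1B1   read 0 → write 1, move left, go to Q
Q | BB[B]1B1B1B1   read B → write 1, move left, go to P
P | B[B]11B1B1B1   read B → write 0, move right, go to R
R | B0[1]1B1B1B1   read 1 → write 1, move left, go to T
T | B[0]11B1B1B1   read 0 → write 0, move stay, go to Q
Q | B[0]11B1B1B1   read 0 → write 1, move stay, go to Q
Q | B[1]11B1B1B1   read 1 → write 0, move stay, go to S
S | B[0]11B1B1B1   read 0 → write B, move left, go to R
R | [B]B11B1B1B1   read B → write B, move right, go to S
S | B[B]11B1B1B1
The non-blank tape span at halt is 11B1B1B1.

11B1B1B1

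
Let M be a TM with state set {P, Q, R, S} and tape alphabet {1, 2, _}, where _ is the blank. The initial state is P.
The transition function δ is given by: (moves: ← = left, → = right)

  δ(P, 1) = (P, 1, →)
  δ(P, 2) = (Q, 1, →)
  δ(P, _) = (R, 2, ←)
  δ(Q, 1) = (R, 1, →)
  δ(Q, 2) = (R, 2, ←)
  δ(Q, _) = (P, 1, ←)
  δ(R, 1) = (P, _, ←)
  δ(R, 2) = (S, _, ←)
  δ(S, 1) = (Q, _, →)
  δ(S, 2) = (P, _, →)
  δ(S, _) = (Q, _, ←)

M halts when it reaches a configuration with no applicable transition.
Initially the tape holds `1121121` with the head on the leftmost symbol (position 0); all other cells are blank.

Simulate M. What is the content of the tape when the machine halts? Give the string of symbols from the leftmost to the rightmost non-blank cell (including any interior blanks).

state=P head=0 tape=__[1]121121   (P,1)→(P,1,→)
state=P head=1 tape=__1[1]21121   (P,1)→(P,1,→)
state=P head=2 tape=__11[2]1121   (P,2)→(Q,1,→)
state=Q head=3 tape=__111[1]121   (Q,1)→(R,1,→)
state=R head=4 tape=__1111[1]21   (R,1)→(P,_,←)
state=P head=3 tape=__111[1]_21   (P,1)→(P,1,→)
state=P head=4 tape=__1111[_]21   (P,_)→(R,2,←)
state=R head=3 tape=__111[1]221   (R,1)→(P,_,←)
state=P head=2 tape=__11[1]_221   (P,1)→(P,1,→)
state=P head=3 tape=__111[_]221   (P,_)→(R,2,←)
state=R head=2 tape=__11[1]2221   (R,1)→(P,_,←)
state=P head=1 tape=__1[1]_2221   (P,1)→(P,1,→)
state=P head=2 tape=__11[_]2221   (P,_)→(R,2,←)
state=R head=1 tape=__1[1]22221   (R,1)→(P,_,←)
state=P head=0 tape=__[1]_22221   (P,1)→(P,1,→)
state=P head=1 tape=__1[_]22221   (P,_)→(R,2,←)
state=R head=0 tape=__[1]222221   (R,1)→(P,_,←)
state=P head=-1 tape=_[_]_222221   (P,_)→(R,2,←)
state=R head=-2 tape=[_]2_222221
The non-blank tape span at halt is 2_222221.

2_222221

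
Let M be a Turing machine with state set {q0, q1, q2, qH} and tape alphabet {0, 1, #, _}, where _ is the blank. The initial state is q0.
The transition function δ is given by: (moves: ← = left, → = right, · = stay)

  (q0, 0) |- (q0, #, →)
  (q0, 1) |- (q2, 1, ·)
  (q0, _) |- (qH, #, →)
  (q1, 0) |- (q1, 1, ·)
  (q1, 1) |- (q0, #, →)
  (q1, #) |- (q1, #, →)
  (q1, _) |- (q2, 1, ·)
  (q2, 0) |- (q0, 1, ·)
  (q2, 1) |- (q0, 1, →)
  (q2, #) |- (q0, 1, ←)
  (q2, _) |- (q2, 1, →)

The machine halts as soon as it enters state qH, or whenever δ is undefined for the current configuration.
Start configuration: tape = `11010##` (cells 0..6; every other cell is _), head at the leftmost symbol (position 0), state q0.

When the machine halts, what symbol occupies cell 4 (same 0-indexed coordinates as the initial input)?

#

state=q0 head=0 tape=[1]1010##   (q0,1)→(q2,1,·)
state=q2 head=0 tape=[1]1010##   (q2,1)→(q0,1,→)
state=q0 head=1 tape=1[1]010##   (q0,1)→(q2,1,·)
state=q2 head=1 tape=1[1]010##   (q2,1)→(q0,1,→)
state=q0 head=2 tape=11[0]10##   (q0,0)→(q0,#,→)
state=q0 head=3 tape=11#[1]0##   (q0,1)→(q2,1,·)
state=q2 head=3 tape=11#[1]0##   (q2,1)→(q0,1,→)
state=q0 head=4 tape=11#1[0]##   (q0,0)→(q0,#,→)
state=q0 head=5 tape=11#1#[#]#
Cell 4 holds # when M halts.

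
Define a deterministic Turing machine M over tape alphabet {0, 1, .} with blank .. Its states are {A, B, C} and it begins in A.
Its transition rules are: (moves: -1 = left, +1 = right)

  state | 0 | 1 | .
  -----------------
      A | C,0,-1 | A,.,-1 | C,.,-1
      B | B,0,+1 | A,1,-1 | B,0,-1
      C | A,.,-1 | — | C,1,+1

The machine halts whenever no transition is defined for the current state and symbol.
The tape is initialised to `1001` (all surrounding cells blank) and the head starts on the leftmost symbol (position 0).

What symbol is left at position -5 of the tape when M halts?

A | ......[1]001   read 1 → write ., move -1, go to A
A | .....[.].001   read . → write ., move -1, go to C
C | ....[.]..001   read . → write 1, move +1, go to C
C | ....1[.].001   read . → write 1, move +1, go to C
C | ....11[.]001   read . → write 1, move +1, go to C
C | ....111[0]01   read 0 → write ., move -1, go to A
A | ....11[1].01   read 1 → write ., move -1, go to A
A | ....1[1]..01   read 1 → write ., move -1, go to A
A | ....[1]...01   read 1 → write ., move -1, go to A
A | ...[.]....01   read . → write ., move -1, go to C
C | ..[.].....01   read . → write 1, move +1, go to C
C | ..1[.]....01   read . → write 1, move +1, go to C
C | ..11[.]...01   read . → write 1, move +1, go to C
C | ..111[.]..01   read . → write 1, move +1, go to C
C | ..1111[.].01   read . → write 1, move +1, go to C
C | ..11111[.]01   read . → write 1, move +1, go to C
C | ..111111[0]1   read 0 → write ., move -1, go to A
A | ..11111[1].1   read 1 → write ., move -1, go to A
A | ..1111[1]..1   read 1 → write ., move -1, go to A
A | ..111[1]...1   read 1 → write ., move -1, go to A
A | ..11[1]....1   read 1 → write ., move -1, go to A
A | ..1[1].....1   read 1 → write ., move -1, go to A
A | ..[1]......1   read 1 → write ., move -1, go to A
A | .[.].......1   read . → write ., move -1, go to C
C | [.]........1   read . → write 1, move +1, go to C
C | 1[.].......1   read . → write 1, move +1, go to C
C | 11[.]......1   read . → write 1, move +1, go to C
C | 111[.].....1   read . → write 1, move +1, go to C
C | 1111[.]....1   read . → write 1, move +1, go to C
C | 11111[.]...1   read . → write 1, move +1, go to C
C | 111111[.]..1   read . → write 1, move +1, go to C
C | 1111111[.].1   read . → write 1, move +1, go to C
C | 11111111[.]1   read . → write 1, move +1, go to C
C | 111111111[1]
Cell -5 holds 1 when M halts.

1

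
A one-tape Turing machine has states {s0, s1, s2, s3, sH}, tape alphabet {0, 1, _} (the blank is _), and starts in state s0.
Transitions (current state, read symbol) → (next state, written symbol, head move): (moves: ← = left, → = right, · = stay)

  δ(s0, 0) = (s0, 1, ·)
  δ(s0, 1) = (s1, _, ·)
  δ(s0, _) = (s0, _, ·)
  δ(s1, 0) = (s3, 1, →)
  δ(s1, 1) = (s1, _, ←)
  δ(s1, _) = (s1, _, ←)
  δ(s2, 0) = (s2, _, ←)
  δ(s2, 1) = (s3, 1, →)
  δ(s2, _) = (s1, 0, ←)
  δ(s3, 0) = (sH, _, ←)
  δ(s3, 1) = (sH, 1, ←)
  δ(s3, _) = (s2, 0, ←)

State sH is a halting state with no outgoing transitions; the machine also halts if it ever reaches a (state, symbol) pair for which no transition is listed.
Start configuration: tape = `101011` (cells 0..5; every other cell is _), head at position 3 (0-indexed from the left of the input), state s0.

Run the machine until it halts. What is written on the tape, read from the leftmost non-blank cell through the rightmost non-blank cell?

11__11

s0 | 101[0]11   read 0 → write 1, move ·, go to s0
s0 | 101[1]11   read 1 → write _, move ·, go to s1
s1 | 101[_]11   read _ → write _, move ←, go to s1
s1 | 10[1]_11   read 1 → write _, move ←, go to s1
s1 | 1[0]__11   read 0 → write 1, move →, go to s3
s3 | 11[_]_11   read _ → write 0, move ←, go to s2
s2 | 1[1]0_11   read 1 → write 1, move →, go to s3
s3 | 11[0]_11   read 0 → write _, move ←, go to sH
sH | 1[1]__11
The non-blank tape span at halt is 11__11.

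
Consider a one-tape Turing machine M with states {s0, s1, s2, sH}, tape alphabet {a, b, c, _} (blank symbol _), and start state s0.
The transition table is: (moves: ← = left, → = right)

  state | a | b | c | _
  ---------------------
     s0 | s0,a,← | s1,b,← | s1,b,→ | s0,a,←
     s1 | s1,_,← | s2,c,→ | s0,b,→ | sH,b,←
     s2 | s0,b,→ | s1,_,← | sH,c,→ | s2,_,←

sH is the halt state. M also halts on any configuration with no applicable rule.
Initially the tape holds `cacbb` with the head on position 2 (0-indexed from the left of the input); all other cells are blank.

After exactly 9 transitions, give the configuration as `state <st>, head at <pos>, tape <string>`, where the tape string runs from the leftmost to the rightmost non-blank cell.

state=s0 head=2 tape=ca[c]bb   (s0,c)→(s1,b,→)
state=s1 head=3 tape=cab[b]b   (s1,b)→(s2,c,→)
state=s2 head=4 tape=cabc[b]   (s2,b)→(s1,_,←)
state=s1 head=3 tape=cab[c]_   (s1,c)→(s0,b,→)
state=s0 head=4 tape=cabb[_]   (s0,_)→(s0,a,←)
state=s0 head=3 tape=cab[b]a   (s0,b)→(s1,b,←)
state=s1 head=2 tape=ca[b]ba   (s1,b)→(s2,c,→)
state=s2 head=3 tape=cac[b]a   (s2,b)→(s1,_,←)
state=s1 head=2 tape=ca[c]_a   (s1,c)→(s0,b,→)
state=s0 head=3 tape=cab[_]a
After 9 steps: state s0, head at 3, tape cab_a.

state s0, head at 3, tape cab_a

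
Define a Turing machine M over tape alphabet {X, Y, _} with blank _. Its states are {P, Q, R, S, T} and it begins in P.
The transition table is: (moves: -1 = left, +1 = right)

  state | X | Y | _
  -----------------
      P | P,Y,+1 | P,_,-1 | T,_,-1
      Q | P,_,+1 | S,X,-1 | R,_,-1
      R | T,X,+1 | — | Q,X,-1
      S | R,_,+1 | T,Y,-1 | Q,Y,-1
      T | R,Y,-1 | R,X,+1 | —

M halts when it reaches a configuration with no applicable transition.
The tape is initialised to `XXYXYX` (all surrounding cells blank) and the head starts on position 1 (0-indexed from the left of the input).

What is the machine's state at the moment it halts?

state=P head=1 tape=X[X]YXYX   (P,X)→(P,Y,+1)
state=P head=2 tape=XY[Y]XYX   (P,Y)→(P,_,-1)
state=P head=1 tape=X[Y]_XYX   (P,Y)→(P,_,-1)
state=P head=0 tape=[X]__XYX   (P,X)→(P,Y,+1)
state=P head=1 tape=Y[_]_XYX   (P,_)→(T,_,-1)
state=T head=0 tape=[Y]__XYX   (T,Y)→(R,X,+1)
state=R head=1 tape=X[_]_XYX   (R,_)→(Q,X,-1)
state=Q head=0 tape=[X]X_XYX   (Q,X)→(P,_,+1)
state=P head=1 tape=_[X]_XYX   (P,X)→(P,Y,+1)
state=P head=2 tape=_Y[_]XYX   (P,_)→(T,_,-1)
state=T head=1 tape=_[Y]_XYX   (T,Y)→(R,X,+1)
state=R head=2 tape=_X[_]XYX   (R,_)→(Q,X,-1)
state=Q head=1 tape=_[X]XXYX   (Q,X)→(P,_,+1)
state=P head=2 tape=__[X]XYX   (P,X)→(P,Y,+1)
state=P head=3 tape=__Y[X]YX   (P,X)→(P,Y,+1)
state=P head=4 tape=__YY[Y]X   (P,Y)→(P,_,-1)
state=P head=3 tape=__Y[Y]_X   (P,Y)→(P,_,-1)
state=P head=2 tape=__[Y]__X   (P,Y)→(P,_,-1)
state=P head=1 tape=_[_]___X   (P,_)→(T,_,-1)
state=T head=0 tape=[_]____X
No transition is defined for (T, _); M halts in state T.

T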